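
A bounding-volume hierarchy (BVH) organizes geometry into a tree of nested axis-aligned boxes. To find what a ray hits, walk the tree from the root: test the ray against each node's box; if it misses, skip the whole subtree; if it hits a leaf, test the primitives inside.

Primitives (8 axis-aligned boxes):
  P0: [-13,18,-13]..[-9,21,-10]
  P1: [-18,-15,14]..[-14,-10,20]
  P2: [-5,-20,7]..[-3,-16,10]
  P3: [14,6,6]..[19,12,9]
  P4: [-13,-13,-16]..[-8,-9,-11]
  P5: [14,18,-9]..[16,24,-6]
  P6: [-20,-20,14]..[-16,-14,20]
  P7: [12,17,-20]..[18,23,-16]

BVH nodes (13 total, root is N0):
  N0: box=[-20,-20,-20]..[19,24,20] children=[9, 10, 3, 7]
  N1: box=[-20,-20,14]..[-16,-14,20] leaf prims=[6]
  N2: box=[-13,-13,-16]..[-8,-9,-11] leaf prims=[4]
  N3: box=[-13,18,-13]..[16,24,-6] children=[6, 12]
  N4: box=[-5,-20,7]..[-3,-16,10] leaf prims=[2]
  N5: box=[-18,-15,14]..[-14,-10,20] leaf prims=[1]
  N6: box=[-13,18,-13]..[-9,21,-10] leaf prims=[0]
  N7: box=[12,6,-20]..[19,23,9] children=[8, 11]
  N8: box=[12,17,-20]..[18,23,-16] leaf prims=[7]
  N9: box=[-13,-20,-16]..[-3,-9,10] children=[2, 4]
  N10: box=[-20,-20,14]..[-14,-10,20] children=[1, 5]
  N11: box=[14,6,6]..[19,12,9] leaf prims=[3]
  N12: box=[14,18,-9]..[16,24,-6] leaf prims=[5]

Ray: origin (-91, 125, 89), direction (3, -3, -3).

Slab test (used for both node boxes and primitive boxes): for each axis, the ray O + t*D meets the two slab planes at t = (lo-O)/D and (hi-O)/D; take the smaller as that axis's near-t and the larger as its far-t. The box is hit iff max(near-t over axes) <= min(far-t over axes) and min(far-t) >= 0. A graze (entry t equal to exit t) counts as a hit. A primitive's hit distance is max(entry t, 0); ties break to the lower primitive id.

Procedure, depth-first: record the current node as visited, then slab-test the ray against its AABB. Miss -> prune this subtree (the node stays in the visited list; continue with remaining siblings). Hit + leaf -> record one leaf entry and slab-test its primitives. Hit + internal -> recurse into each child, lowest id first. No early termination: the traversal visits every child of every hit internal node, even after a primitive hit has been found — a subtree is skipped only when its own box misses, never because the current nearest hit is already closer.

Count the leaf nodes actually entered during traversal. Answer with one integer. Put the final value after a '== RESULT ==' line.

Walk:
N0 x:[71/3,110/3] y:[101/3,145/3] z:[23,109/3] -> hit [101/3,109/3], descend [3, 7, 9, 10]
  N3 x:[26,107/3] y:[101/3,107/3] z:[95/3,34] -> hit [101/3,34], descend [6, 12]
    N6 x:[26,82/3] y:[104/3,107/3] z:[33,34] -> miss, prune
    N12 x:[35,107/3] y:[101/3,107/3] z:[95/3,98/3] -> miss, prune
  N7 x:[103/3,110/3] y:[34,119/3] z:[80/3,109/3] -> hit [103/3,109/3], descend [8, 11]
    N8 x:[103/3,109/3] y:[34,36] z:[35,109/3] -> hit [35,36] leaf, test {P7@t=35}
    N11 x:[35,110/3] y:[113/3,119/3] z:[80/3,83/3] -> miss, prune
  N9 x:[26,88/3] y:[134/3,145/3] z:[79/3,35] -> miss, prune
  N10 x:[71/3,77/3] y:[45,145/3] z:[23,25] -> miss, prune

order=[0, 3, 6, 12, 7, 8, 11, 9, 10]  |boxes|=9  |leaves|=1  hit=P7

== RESULT ==
1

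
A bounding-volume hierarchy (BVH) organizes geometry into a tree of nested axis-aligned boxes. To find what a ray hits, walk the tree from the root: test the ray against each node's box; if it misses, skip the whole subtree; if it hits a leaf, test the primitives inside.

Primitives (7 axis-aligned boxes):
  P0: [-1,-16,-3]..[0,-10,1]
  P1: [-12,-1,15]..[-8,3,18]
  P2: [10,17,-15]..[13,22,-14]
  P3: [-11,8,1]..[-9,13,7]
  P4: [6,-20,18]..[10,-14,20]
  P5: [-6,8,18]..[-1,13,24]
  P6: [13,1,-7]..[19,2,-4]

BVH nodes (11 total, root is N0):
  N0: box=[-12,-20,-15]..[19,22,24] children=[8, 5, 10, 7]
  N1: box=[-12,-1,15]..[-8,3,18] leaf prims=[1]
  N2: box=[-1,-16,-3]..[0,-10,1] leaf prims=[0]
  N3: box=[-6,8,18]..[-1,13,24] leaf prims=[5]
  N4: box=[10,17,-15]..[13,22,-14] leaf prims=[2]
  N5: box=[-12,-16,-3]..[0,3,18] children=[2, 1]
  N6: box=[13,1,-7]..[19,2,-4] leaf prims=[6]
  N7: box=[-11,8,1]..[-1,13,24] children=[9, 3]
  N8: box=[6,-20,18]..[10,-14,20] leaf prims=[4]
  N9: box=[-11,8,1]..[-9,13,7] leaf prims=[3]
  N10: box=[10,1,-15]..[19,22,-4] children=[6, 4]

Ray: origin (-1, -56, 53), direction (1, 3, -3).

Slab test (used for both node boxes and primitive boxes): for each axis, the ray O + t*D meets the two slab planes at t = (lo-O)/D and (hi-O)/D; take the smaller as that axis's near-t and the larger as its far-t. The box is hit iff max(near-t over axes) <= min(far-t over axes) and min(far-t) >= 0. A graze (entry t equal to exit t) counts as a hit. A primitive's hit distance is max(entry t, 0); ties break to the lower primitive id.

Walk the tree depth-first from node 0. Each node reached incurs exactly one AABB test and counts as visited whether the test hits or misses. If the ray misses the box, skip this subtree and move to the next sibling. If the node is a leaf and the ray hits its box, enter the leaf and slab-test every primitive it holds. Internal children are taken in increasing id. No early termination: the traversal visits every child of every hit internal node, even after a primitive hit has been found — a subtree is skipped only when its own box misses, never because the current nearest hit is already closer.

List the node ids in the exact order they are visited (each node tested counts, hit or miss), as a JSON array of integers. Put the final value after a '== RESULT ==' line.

Trace the traversal:
N0 x:[-11,20] y:[12,26] z:[29/3,68/3] -> hit [12,20], descend [5, 7, 8, 10]
  N5 x:[-11,1] y:[40/3,59/3] z:[35/3,56/3] -> miss, prune
  N7 x:[-10,0] y:[64/3,23] z:[29/3,52/3] -> miss, prune
  N8 x:[7,11] y:[12,14] z:[11,35/3] -> miss, prune
  N10 x:[11,20] y:[19,26] z:[19,68/3] -> hit [19,20], descend [4, 6]
    N4 x:[11,14] y:[73/3,26] z:[67/3,68/3] -> miss, prune
    N6 x:[14,20] y:[19,58/3] z:[19,20] -> hit [19,58/3] leaf, test {P6@t=19}

order=[0, 5, 7, 8, 10, 4, 6]  |boxes|=7  |leaves|=1  hit=P6

== RESULT ==
[0, 5, 7, 8, 10, 4, 6]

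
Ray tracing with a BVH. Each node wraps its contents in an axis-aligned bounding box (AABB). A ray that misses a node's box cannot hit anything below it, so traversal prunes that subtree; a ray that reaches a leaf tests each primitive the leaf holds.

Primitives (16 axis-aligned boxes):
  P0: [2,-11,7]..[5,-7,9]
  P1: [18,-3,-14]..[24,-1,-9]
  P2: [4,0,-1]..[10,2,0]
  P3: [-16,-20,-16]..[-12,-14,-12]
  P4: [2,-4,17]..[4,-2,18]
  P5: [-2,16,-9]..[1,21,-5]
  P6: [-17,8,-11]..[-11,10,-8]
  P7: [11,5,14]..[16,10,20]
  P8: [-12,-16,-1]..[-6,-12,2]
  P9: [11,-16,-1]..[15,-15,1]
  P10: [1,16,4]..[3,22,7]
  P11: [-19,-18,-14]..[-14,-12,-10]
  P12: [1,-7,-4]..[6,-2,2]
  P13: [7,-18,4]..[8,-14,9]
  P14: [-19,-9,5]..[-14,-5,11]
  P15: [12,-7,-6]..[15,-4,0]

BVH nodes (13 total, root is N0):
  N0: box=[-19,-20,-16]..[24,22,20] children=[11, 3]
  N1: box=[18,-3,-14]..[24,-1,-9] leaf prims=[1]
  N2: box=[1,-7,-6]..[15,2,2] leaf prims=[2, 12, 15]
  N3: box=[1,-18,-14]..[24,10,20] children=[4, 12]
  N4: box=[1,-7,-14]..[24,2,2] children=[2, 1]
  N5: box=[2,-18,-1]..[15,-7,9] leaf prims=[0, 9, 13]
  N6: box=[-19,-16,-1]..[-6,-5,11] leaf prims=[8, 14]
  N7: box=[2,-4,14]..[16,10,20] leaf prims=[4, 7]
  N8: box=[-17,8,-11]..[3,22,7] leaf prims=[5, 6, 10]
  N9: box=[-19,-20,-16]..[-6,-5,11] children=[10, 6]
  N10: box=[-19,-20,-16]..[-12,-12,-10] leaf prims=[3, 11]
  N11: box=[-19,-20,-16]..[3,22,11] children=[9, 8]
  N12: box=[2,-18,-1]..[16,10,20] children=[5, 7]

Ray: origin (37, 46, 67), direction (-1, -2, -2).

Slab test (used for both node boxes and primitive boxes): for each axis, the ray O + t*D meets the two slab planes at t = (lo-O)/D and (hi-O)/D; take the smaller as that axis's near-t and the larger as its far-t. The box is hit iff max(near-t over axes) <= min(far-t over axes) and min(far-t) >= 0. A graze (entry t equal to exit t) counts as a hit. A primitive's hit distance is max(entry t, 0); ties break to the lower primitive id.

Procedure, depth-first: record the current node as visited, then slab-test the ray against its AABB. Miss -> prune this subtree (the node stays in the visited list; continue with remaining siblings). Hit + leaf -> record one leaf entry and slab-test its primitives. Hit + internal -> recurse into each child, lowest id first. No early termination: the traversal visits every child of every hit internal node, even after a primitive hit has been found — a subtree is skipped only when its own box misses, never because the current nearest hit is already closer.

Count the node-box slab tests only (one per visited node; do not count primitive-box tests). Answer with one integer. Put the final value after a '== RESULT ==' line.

Trace the traversal:
N0 x:[13,56] y:[12,33] z:[47/2,83/2] -> hit [47/2,33], descend [3, 11]
  N3 x:[13,36] y:[18,32] z:[47/2,81/2] -> hit [47/2,32], descend [4, 12]
    N4 x:[13,36] y:[22,53/2] z:[65/2,81/2] -> miss, prune
    N12 x:[21,35] y:[18,32] z:[47/2,34] -> hit [47/2,32], descend [5, 7]
      N5 x:[22,35] y:[53/2,32] z:[29,34] -> hit [29,32] leaf, test {P0(miss), P9(miss), P13@t=30}
      N7 x:[21,35] y:[18,25] z:[47/2,53/2] -> hit [47/2,25] leaf, test {P4(miss), P7(miss)}
  N11 x:[34,56] y:[12,33] z:[28,83/2] -> miss, prune

7 AABB tests over nodes [0, 3, 4, 12, 5, 7, 11]; 2 leaves entered; closest P13.

== RESULT ==
7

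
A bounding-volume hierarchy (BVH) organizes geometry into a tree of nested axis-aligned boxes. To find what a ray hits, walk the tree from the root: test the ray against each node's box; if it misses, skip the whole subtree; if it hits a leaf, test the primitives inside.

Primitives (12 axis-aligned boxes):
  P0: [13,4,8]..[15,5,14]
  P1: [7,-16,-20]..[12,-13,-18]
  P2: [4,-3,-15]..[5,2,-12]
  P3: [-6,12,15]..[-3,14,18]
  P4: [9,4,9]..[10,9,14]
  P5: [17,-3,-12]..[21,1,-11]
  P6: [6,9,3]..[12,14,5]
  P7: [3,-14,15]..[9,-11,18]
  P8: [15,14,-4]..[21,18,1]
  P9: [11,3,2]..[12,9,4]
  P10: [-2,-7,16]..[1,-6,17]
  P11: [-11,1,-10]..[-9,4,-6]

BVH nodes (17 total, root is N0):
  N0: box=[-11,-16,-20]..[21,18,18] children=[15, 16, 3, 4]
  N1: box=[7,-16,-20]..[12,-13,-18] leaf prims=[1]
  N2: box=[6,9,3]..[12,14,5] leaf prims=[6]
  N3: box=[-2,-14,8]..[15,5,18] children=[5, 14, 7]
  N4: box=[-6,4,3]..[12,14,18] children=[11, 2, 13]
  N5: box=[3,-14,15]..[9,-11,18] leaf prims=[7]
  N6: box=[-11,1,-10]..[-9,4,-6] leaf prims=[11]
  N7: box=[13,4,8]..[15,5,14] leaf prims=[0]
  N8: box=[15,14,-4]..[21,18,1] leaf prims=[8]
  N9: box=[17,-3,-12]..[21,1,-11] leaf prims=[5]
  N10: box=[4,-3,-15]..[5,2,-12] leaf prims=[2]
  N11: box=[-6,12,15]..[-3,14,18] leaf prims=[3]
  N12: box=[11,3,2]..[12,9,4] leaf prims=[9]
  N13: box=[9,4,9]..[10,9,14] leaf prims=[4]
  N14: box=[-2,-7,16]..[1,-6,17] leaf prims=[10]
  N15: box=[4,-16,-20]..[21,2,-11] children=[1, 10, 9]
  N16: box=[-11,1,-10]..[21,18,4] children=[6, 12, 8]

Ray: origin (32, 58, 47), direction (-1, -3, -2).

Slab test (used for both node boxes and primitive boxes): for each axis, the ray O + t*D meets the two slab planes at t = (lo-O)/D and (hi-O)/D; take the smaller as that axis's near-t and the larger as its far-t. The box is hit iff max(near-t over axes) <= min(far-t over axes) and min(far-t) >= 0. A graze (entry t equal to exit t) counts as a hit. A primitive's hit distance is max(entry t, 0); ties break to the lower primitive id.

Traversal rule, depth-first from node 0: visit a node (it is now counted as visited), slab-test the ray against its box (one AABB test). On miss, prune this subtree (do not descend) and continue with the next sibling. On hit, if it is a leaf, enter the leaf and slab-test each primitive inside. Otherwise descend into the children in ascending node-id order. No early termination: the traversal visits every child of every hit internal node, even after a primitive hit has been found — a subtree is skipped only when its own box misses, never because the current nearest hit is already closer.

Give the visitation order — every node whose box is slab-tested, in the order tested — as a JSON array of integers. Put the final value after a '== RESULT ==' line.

Trace the traversal:
N0 x:[11,43] y:[40/3,74/3] z:[29/2,67/2] -> hit [29/2,74/3], descend [3, 4, 15, 16]
  N3 x:[17,34] y:[53/3,24] z:[29/2,39/2] -> hit [53/3,39/2], descend [5, 7, 14]
    N5 x:[23,29] y:[23,24] z:[29/2,16] -> miss, prune
    N7 x:[17,19] y:[53/3,18] z:[33/2,39/2] -> hit [53/3,18] leaf, test {P0@t=53/3}
    N14 x:[31,34] y:[64/3,65/3] z:[15,31/2] -> miss, prune
  N4 x:[20,38] y:[44/3,18] z:[29/2,22] -> miss, prune
  N15 x:[11,28] y:[56/3,74/3] z:[29,67/2] -> miss, prune
  N16 x:[11,43] y:[40/3,19] z:[43/2,57/2] -> miss, prune

8 AABB tests over nodes [0, 3, 5, 7, 14, 4, 15, 16]; 1 leaf entered; closest P0.

== RESULT ==
[0, 3, 5, 7, 14, 4, 15, 16]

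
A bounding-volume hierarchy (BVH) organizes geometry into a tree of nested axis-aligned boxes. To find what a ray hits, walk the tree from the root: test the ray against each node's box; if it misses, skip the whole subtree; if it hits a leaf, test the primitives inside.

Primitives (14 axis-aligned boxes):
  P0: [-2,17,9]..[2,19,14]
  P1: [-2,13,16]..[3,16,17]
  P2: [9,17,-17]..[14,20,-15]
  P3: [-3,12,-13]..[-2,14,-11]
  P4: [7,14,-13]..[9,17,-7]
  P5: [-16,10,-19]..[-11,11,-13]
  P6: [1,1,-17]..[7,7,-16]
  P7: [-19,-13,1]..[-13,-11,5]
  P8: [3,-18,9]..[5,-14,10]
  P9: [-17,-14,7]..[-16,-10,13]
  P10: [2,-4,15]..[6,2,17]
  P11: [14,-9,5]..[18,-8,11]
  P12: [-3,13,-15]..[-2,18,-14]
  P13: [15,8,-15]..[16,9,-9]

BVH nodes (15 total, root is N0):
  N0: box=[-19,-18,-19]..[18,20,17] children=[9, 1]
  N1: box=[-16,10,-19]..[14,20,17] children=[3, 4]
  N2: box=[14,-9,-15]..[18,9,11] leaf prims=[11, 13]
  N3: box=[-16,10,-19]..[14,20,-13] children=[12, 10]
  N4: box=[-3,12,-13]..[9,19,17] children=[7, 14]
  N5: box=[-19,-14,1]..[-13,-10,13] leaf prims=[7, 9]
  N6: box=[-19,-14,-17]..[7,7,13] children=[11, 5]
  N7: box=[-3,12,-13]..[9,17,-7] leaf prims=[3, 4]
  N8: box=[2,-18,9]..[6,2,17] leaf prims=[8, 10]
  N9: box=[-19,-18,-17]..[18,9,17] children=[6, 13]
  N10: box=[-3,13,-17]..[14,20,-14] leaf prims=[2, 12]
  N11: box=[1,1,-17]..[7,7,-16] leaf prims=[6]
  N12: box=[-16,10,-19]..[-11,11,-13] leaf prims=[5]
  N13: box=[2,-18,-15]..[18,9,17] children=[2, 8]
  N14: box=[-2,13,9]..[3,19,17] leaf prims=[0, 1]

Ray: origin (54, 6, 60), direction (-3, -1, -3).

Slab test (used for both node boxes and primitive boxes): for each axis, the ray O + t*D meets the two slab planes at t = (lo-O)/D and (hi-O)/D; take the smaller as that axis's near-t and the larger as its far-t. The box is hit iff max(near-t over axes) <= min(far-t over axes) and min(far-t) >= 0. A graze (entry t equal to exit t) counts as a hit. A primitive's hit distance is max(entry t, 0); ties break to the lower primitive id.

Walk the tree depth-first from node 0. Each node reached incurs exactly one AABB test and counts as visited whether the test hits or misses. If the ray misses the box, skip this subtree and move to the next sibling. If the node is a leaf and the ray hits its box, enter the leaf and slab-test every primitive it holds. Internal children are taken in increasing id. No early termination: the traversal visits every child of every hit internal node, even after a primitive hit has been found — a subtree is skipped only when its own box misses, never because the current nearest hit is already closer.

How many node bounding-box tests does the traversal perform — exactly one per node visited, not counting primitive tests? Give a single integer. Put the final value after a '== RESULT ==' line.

Walk:
N0 x:[12,73/3] y:[-14,24] z:[43/3,79/3] -> hit [43/3,24], descend [1, 9]
  N1 x:[40/3,70/3] y:[-14,-4] z:[43/3,79/3] -> miss, prune
  N9 x:[12,73/3] y:[-3,24] z:[43/3,77/3] -> hit [43/3,24], descend [6, 13]
    N6 x:[47/3,73/3] y:[-1,20] z:[47/3,77/3] -> hit [47/3,20], descend [5, 11]
      N5 x:[67/3,73/3] y:[16,20] z:[47/3,59/3] -> miss, prune
      N11 x:[47/3,53/3] y:[-1,5] z:[76/3,77/3] -> miss, prune
    N13 x:[12,52/3] y:[-3,24] z:[43/3,25] -> hit [43/3,52/3], descend [2, 8]
      N2 x:[12,40/3] y:[-3,15] z:[49/3,25] -> miss, prune
      N8 x:[16,52/3] y:[4,24] z:[43/3,17] -> hit [16,17] leaf, test {P8(miss), P10(miss)}

Summary -> nodes [0, 1, 9, 6, 5, 11, 13, 2, 8]; box-tests=9; leaf-entries=1; first=miss

== RESULT ==
9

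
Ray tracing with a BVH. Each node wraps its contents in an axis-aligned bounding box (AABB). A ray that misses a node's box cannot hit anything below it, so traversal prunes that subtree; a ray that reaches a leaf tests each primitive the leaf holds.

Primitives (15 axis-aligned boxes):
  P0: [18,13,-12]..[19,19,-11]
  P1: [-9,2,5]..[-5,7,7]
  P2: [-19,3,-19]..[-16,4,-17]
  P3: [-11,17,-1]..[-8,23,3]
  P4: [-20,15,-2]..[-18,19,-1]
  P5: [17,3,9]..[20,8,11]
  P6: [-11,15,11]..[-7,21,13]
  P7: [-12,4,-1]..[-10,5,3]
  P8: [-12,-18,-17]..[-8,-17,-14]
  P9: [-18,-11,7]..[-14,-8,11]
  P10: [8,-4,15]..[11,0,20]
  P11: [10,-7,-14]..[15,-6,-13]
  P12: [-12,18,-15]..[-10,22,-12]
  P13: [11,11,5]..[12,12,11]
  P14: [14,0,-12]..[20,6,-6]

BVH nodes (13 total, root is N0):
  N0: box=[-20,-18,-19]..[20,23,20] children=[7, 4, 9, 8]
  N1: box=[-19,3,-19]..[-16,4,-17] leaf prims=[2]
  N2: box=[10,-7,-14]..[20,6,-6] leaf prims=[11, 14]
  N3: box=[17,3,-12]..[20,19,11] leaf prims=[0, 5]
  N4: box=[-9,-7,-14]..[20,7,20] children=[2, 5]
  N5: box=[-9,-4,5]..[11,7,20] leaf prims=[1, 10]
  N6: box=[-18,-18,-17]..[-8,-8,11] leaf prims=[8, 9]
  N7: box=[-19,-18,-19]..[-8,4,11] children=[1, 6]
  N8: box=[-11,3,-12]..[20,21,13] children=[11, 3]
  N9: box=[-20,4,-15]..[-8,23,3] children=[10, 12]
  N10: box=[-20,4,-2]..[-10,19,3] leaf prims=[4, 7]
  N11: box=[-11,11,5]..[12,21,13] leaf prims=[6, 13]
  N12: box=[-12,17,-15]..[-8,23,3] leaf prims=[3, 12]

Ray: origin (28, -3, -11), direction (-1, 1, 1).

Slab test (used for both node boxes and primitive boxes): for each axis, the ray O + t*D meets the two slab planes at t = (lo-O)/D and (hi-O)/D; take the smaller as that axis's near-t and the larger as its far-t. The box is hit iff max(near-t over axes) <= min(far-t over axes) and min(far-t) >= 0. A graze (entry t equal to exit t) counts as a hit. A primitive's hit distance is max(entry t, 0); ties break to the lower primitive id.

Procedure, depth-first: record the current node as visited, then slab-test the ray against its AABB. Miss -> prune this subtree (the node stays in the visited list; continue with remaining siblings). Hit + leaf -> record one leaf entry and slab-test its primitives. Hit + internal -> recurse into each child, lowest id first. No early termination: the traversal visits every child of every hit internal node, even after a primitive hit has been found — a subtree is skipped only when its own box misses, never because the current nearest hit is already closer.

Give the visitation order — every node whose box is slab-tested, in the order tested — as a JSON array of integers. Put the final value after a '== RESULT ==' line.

Trace the traversal:
N0 x:[8,48] y:[-15,26] z:[-8,31] -> hit [8,26], descend [4, 7, 8, 9]
  N4 x:[8,37] y:[-4,10] z:[-3,31] -> hit [8,10], descend [2, 5]
    N2 x:[8,18] y:[-4,9] z:[-3,5] -> miss, prune
    N5 x:[17,37] y:[-1,10] z:[16,31] -> miss, prune
  N7 x:[36,47] y:[-15,7] z:[-8,22] -> miss, prune
  N8 x:[8,39] y:[6,24] z:[-1,24] -> hit [8,24], descend [3, 11]
    N3 x:[8,11] y:[6,22] z:[-1,22] -> hit [8,11] leaf, test {P0(miss), P5(miss)}
    N11 x:[16,39] y:[14,24] z:[16,24] -> hit [16,24] leaf, test {P6(miss), P13(miss)}
  N9 x:[36,48] y:[7,26] z:[-4,14] -> miss, prune

9 AABB tests over nodes [0, 4, 2, 5, 7, 8, 3, 11, 9]; 2 leaves entered; closest miss.

== RESULT ==
[0, 4, 2, 5, 7, 8, 3, 11, 9]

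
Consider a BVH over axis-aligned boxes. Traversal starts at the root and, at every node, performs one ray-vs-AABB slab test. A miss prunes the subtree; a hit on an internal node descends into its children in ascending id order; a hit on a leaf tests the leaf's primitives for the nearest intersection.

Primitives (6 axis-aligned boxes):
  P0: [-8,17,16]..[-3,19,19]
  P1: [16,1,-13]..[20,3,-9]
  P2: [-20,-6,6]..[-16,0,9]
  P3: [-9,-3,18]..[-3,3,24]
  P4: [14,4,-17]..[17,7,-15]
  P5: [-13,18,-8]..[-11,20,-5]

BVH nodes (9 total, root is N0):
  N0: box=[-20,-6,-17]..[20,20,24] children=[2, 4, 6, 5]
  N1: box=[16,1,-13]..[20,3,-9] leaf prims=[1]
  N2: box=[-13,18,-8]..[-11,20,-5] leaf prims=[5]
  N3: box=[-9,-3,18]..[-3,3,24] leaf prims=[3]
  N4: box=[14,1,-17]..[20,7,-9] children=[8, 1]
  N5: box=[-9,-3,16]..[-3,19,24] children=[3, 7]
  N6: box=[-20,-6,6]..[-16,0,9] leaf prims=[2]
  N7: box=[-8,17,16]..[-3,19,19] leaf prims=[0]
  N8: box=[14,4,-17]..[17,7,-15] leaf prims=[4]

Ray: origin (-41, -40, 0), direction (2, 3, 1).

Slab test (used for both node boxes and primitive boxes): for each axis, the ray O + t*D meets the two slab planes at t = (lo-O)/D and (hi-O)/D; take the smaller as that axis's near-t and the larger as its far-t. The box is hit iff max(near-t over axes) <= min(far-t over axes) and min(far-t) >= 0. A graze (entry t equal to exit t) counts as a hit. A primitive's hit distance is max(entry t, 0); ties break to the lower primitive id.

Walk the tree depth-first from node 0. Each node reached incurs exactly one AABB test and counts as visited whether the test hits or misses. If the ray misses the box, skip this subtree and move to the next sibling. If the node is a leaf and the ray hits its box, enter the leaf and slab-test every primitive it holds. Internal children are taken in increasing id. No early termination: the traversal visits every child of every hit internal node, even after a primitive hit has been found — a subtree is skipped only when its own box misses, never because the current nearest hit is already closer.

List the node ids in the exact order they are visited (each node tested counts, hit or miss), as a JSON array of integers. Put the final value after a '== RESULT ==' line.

Traverse from the root:
N0 x:[21/2,61/2] y:[34/3,20] z:[-17,24] -> hit [34/3,20], descend [2, 4, 5, 6]
  N2 x:[14,15] y:[58/3,20] z:[-8,-5] -> miss, prune
  N4 x:[55/2,61/2] y:[41/3,47/3] z:[-17,-9] -> miss, prune
  N5 x:[16,19] y:[37/3,59/3] z:[16,24] -> hit [16,19], descend [3, 7]
    N3 x:[16,19] y:[37/3,43/3] z:[18,24] -> miss, prune
    N7 x:[33/2,19] y:[19,59/3] z:[16,19] -> hit [19,19] leaf, test {P0@t=19}
  N6 x:[21/2,25/2] y:[34/3,40/3] z:[6,9] -> miss, prune

7 AABB tests over nodes [0, 2, 4, 5, 3, 7, 6]; 1 leaf entered; closest P0.

== RESULT ==
[0, 2, 4, 5, 3, 7, 6]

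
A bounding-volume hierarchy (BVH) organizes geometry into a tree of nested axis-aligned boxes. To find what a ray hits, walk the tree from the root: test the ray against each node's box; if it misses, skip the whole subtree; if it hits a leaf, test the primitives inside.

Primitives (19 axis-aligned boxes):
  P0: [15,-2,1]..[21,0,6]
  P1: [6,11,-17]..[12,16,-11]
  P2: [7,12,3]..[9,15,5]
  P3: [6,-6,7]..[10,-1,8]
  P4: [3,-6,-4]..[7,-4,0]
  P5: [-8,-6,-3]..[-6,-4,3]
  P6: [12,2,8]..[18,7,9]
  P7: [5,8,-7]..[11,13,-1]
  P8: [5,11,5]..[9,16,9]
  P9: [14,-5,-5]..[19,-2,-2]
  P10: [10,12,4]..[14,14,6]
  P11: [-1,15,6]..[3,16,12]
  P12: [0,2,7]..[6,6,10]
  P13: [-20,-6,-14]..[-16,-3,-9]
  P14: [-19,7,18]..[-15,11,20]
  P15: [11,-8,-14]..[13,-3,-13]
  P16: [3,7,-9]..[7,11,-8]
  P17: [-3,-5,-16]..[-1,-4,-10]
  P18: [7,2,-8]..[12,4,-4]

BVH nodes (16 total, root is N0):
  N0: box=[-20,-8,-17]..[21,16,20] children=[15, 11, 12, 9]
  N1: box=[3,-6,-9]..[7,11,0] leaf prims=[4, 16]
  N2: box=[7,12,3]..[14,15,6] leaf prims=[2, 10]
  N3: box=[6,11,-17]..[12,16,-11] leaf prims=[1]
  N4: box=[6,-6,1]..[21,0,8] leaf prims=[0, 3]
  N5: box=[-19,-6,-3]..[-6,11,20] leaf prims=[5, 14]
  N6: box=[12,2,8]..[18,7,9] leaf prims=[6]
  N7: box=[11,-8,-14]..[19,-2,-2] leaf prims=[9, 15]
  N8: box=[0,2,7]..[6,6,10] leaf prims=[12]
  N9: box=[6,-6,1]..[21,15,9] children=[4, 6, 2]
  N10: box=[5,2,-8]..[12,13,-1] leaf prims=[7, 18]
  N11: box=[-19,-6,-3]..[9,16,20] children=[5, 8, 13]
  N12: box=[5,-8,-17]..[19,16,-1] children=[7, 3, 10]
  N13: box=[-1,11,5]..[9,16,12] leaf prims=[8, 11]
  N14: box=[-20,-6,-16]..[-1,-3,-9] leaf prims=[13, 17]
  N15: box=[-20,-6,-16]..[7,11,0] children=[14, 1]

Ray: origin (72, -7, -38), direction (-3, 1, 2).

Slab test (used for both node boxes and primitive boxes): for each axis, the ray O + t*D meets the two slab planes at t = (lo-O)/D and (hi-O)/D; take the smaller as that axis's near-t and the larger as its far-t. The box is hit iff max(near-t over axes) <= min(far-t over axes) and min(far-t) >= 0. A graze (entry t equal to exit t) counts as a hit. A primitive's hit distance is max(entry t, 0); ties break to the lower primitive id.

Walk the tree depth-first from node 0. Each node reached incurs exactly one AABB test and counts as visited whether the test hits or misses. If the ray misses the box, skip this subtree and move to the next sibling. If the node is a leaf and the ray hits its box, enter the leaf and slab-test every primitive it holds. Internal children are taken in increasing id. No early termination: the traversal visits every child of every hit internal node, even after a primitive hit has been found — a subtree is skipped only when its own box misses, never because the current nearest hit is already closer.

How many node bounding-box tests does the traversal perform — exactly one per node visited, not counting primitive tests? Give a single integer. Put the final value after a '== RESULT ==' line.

Trace the traversal:
N0 x:[17,92/3] y:[-1,23] z:[21/2,29] -> hit [17,23], descend [9, 11, 12, 15]
  N9 x:[17,22] y:[1,22] z:[39/2,47/2] -> hit [39/2,22], descend [2, 4, 6]
    N2 x:[58/3,65/3] y:[19,22] z:[41/2,22] -> hit [41/2,65/3] leaf, test {P2@t=21, P10(miss)}
    N4 x:[17,22] y:[1,7] z:[39/2,23] -> miss, prune
    N6 x:[18,20] y:[9,14] z:[23,47/2] -> miss, prune
  N11 x:[21,91/3] y:[1,23] z:[35/2,29] -> hit [21,23], descend [5, 8, 13]
    N5 x:[26,91/3] y:[1,18] z:[35/2,29] -> miss, prune
    N8 x:[22,24] y:[9,13] z:[45/2,24] -> miss, prune
    N13 x:[21,73/3] y:[18,23] z:[43/2,25] -> hit [43/2,23] leaf, test {P8@t=43/2, P11@t=23}
  N12 x:[53/3,67/3] y:[-1,23] z:[21/2,37/2] -> hit [53/3,37/2], descend [3, 7, 10]
    N3 x:[20,22] y:[18,23] z:[21/2,27/2] -> miss, prune
    N7 x:[53/3,61/3] y:[-1,5] z:[12,18] -> miss, prune
    N10 x:[20,67/3] y:[9,20] z:[15,37/2] -> miss, prune
  N15 x:[65/3,92/3] y:[1,18] z:[11,19] -> miss, prune

order=[0, 9, 2, 4, 6, 11, 5, 8, 13, 12, 3, 7, 10, 15]  |boxes|=14  |leaves|=2  hit=P2

== RESULT ==
14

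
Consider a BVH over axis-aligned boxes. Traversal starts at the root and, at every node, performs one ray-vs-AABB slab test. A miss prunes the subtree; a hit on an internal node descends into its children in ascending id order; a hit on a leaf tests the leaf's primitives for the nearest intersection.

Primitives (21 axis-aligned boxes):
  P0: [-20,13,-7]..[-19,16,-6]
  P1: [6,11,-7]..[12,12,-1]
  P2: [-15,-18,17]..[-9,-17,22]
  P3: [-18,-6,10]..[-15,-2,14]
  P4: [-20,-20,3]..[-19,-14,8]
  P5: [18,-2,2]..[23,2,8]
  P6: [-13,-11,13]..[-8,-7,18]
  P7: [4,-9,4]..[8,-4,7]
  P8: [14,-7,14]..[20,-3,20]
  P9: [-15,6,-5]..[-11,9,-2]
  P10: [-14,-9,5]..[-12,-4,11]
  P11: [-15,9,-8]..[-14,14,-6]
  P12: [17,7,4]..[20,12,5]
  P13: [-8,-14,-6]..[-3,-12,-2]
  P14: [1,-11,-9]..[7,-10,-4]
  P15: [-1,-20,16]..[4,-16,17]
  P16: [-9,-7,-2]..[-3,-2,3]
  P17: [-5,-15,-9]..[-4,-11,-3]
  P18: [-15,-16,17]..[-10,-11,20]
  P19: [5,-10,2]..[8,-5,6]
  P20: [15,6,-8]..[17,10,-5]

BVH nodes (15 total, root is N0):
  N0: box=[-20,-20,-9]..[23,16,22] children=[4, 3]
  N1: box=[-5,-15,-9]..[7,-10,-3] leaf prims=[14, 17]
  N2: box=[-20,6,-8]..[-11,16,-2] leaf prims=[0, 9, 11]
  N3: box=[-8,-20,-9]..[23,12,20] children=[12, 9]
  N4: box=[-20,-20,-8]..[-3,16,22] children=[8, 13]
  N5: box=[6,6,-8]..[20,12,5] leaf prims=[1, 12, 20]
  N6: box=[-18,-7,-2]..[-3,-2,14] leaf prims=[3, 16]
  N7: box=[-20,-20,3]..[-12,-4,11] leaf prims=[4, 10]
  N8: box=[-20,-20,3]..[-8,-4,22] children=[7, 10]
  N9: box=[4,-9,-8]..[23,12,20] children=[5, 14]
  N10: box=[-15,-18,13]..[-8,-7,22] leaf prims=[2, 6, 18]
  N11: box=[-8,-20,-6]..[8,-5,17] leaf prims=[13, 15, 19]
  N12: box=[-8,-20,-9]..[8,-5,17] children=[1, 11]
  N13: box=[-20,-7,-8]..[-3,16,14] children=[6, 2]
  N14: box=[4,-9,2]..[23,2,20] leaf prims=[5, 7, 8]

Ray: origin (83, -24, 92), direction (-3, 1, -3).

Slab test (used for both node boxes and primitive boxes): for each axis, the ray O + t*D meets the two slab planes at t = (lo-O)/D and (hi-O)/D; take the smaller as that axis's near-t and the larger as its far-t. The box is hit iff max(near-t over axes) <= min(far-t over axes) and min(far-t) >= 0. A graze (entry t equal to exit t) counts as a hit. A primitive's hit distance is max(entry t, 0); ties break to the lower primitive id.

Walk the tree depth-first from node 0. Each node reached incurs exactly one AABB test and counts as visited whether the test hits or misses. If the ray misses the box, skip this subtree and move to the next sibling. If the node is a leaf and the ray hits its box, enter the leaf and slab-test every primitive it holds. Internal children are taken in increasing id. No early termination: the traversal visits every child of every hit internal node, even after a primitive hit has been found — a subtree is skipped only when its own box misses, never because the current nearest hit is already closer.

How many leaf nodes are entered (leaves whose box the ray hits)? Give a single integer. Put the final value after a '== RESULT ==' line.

Traverse from the root:
N0 x:[20,103/3] y:[4,40] z:[70/3,101/3] -> hit [70/3,101/3], descend [3, 4]
  N3 x:[20,91/3] y:[4,36] z:[24,101/3] -> hit [24,91/3], descend [9, 12]
    N9 x:[20,79/3] y:[15,36] z:[24,100/3] -> hit [24,79/3], descend [5, 14]
      N5 x:[21,77/3] y:[30,36] z:[29,100/3] -> miss, prune
      N14 x:[20,79/3] y:[15,26] z:[24,30] -> hit [24,26] leaf, test {P5(miss), P7(miss), P8(miss)}
    N12 x:[25,91/3] y:[4,19] z:[25,101/3] -> miss, prune
  N4 x:[86/3,103/3] y:[4,40] z:[70/3,100/3] -> hit [86/3,100/3], descend [8, 13]
    N8 x:[91/3,103/3] y:[4,20] z:[70/3,89/3] -> miss, prune
    N13 x:[86/3,103/3] y:[17,40] z:[26,100/3] -> hit [86/3,100/3], descend [2, 6]
      N2 x:[94/3,103/3] y:[30,40] z:[94/3,100/3] -> hit [94/3,100/3] leaf, test {P0(miss), P9@t=94/3, P11(miss)}
      N6 x:[86/3,101/3] y:[17,22] z:[26,94/3] -> miss, prune

11 AABB tests over nodes [0, 3, 9, 5, 14, 12, 4, 8, 13, 2, 6]; 2 leaves entered; closest P9.

== RESULT ==
2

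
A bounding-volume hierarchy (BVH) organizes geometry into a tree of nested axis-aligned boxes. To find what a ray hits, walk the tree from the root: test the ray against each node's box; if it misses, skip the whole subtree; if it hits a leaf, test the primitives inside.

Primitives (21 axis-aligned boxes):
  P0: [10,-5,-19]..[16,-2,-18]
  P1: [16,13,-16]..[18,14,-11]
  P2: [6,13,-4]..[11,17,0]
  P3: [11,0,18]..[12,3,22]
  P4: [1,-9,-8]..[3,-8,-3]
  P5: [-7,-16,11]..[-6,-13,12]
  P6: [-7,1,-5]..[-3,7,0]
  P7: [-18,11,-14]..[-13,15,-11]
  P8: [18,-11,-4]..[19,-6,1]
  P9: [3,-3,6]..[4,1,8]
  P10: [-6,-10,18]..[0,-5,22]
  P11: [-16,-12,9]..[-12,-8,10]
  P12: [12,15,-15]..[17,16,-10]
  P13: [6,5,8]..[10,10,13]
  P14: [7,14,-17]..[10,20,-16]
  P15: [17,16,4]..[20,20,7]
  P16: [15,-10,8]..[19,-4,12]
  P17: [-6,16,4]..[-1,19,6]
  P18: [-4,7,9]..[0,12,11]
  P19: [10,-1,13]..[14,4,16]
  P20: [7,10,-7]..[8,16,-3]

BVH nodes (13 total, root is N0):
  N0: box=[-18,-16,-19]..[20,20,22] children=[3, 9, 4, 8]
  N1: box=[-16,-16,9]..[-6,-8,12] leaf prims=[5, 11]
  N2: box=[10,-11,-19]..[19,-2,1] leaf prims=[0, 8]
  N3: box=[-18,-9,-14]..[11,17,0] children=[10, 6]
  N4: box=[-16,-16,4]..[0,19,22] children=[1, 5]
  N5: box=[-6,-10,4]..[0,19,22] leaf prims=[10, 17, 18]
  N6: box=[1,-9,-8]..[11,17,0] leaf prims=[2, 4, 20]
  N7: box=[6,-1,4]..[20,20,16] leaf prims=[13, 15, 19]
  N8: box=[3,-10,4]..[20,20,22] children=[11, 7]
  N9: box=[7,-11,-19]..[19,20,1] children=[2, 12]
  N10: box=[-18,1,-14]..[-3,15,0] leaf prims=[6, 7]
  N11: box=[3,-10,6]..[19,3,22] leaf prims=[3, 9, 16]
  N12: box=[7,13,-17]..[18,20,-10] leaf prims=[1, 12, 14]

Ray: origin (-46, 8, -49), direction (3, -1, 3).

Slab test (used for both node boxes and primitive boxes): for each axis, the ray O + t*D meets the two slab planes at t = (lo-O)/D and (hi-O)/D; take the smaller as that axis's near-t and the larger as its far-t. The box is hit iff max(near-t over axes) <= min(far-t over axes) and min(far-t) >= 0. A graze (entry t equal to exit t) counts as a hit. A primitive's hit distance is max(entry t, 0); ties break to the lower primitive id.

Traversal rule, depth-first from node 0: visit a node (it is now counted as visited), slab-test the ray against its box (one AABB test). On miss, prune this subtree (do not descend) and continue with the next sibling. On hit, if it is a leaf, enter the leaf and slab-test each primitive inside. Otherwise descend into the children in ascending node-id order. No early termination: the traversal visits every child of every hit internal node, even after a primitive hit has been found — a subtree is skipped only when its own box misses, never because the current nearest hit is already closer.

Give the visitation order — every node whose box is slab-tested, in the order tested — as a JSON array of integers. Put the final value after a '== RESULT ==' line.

Trace the traversal:
N0 x:[28/3,22] y:[-12,24] z:[10,71/3] -> hit [10,22], descend [3, 4, 8, 9]
  N3 x:[28/3,19] y:[-9,17] z:[35/3,49/3] -> hit [35/3,49/3], descend [6, 10]
    N6 x:[47/3,19] y:[-9,17] z:[41/3,49/3] -> hit [47/3,49/3] leaf, test {P2(miss), P4(miss), P20(miss)}
    N10 x:[28/3,43/3] y:[-7,7] z:[35/3,49/3] -> miss, prune
  N4 x:[10,46/3] y:[-11,24] z:[53/3,71/3] -> miss, prune
  N8 x:[49/3,22] y:[-12,18] z:[53/3,71/3] -> hit [53/3,18], descend [7, 11]
    N7 x:[52/3,22] y:[-12,9] z:[53/3,65/3] -> miss, prune
    N11 x:[49/3,65/3] y:[5,18] z:[55/3,71/3] -> miss, prune
  N9 x:[53/3,65/3] y:[-12,19] z:[10,50/3] -> miss, prune

Summary -> nodes [0, 3, 6, 10, 4, 8, 7, 11, 9]; box-tests=9; leaf-entries=1; first=miss

== RESULT ==
[0, 3, 6, 10, 4, 8, 7, 11, 9]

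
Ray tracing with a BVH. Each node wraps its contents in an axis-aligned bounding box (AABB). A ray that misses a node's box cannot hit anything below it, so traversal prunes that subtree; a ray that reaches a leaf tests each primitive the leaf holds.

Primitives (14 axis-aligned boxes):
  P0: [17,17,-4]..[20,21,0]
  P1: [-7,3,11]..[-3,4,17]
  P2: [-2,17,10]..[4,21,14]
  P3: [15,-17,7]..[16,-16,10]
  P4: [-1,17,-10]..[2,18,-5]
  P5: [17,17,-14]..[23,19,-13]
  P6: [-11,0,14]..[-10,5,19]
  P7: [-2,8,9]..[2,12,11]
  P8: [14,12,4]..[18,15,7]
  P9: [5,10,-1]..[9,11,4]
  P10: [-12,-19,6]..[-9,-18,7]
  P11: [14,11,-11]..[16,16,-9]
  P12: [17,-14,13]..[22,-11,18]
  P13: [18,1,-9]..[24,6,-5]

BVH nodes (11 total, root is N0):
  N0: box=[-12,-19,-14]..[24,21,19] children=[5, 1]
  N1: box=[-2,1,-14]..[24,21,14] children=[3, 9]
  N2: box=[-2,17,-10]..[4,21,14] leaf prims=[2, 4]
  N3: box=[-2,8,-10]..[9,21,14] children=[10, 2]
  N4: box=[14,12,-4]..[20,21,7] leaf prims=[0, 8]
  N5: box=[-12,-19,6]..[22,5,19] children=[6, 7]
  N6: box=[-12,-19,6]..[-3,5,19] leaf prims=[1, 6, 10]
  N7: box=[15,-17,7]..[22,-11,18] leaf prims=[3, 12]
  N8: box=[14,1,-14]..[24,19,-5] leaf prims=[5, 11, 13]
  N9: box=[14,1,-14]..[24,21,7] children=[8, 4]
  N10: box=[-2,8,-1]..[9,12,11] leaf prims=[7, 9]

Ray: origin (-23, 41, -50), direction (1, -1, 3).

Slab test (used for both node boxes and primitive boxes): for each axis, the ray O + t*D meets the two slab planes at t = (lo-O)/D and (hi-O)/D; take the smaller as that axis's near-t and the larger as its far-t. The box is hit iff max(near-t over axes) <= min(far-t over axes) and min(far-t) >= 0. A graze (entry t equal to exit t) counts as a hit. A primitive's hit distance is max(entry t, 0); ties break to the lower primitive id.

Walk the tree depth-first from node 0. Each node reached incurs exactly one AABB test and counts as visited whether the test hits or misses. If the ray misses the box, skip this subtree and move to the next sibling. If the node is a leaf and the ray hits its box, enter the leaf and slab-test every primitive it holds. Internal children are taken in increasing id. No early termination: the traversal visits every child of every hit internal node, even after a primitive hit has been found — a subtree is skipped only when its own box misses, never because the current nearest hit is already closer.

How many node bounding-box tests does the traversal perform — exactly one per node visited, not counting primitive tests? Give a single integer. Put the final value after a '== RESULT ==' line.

Walk:
N0 x:[11,47] y:[20,60] z:[12,23] -> hit [20,23], descend [1, 5]
  N1 x:[21,47] y:[20,40] z:[12,64/3] -> hit [21,64/3], descend [3, 9]
    N3 x:[21,32] y:[20,33] z:[40/3,64/3] -> hit [21,64/3], descend [2, 10]
      N2 x:[21,27] y:[20,24] z:[40/3,64/3] -> hit [21,64/3] leaf, test {P2@t=21, P4(miss)}
      N10 x:[21,32] y:[29,33] z:[49/3,61/3] -> miss, prune
    N9 x:[37,47] y:[20,40] z:[12,19] -> miss, prune
  N5 x:[11,45] y:[36,60] z:[56/3,23] -> miss, prune

Summary -> nodes [0, 1, 3, 2, 10, 9, 5]; box-tests=7; leaf-entries=1; first=P2

== RESULT ==
7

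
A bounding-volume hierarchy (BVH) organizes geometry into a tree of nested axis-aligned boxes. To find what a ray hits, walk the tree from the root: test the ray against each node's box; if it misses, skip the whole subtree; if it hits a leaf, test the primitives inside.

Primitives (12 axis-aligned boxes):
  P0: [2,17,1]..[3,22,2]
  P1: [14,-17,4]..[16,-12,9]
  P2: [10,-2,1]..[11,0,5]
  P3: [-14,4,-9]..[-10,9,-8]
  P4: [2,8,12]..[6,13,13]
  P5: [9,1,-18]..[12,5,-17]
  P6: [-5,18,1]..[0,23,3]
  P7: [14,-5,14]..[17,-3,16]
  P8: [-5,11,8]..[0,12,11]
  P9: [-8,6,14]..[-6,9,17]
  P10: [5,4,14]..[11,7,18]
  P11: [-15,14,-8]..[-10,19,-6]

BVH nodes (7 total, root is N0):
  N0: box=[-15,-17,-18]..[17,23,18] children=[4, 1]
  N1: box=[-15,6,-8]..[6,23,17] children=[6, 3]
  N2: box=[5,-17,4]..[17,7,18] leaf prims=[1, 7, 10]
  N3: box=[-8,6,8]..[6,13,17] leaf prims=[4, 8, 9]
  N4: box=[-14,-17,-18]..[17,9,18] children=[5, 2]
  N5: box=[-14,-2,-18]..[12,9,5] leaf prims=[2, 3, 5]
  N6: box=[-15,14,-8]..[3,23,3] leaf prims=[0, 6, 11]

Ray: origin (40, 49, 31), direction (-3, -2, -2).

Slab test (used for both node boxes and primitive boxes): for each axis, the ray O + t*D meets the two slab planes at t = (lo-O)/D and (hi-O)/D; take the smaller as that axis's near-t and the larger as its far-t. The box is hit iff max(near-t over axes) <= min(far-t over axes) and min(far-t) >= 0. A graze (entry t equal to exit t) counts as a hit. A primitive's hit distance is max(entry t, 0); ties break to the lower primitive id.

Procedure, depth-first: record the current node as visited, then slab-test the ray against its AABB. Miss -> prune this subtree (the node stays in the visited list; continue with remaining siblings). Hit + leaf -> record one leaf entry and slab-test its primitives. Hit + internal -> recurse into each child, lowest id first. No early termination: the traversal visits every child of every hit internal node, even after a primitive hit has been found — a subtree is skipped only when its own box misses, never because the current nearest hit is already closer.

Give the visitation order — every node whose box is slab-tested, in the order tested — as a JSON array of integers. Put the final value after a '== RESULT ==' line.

Traverse from the root:
N0 x:[23/3,55/3] y:[13,33] z:[13/2,49/2] -> hit [13,55/3], descend [1, 4]
  N1 x:[34/3,55/3] y:[13,43/2] z:[7,39/2] -> hit [13,55/3], descend [3, 6]
    N3 x:[34/3,16] y:[18,43/2] z:[7,23/2] -> miss, prune
    N6 x:[37/3,55/3] y:[13,35/2] z:[14,39/2] -> hit [14,35/2] leaf, test {P0(miss), P6@t=14, P11(miss)}
  N4 x:[23/3,18] y:[20,33] z:[13/2,49/2] -> miss, prune

order=[0, 1, 3, 6, 4]  |boxes|=5  |leaves|=1  hit=P6

== RESULT ==
[0, 1, 3, 6, 4]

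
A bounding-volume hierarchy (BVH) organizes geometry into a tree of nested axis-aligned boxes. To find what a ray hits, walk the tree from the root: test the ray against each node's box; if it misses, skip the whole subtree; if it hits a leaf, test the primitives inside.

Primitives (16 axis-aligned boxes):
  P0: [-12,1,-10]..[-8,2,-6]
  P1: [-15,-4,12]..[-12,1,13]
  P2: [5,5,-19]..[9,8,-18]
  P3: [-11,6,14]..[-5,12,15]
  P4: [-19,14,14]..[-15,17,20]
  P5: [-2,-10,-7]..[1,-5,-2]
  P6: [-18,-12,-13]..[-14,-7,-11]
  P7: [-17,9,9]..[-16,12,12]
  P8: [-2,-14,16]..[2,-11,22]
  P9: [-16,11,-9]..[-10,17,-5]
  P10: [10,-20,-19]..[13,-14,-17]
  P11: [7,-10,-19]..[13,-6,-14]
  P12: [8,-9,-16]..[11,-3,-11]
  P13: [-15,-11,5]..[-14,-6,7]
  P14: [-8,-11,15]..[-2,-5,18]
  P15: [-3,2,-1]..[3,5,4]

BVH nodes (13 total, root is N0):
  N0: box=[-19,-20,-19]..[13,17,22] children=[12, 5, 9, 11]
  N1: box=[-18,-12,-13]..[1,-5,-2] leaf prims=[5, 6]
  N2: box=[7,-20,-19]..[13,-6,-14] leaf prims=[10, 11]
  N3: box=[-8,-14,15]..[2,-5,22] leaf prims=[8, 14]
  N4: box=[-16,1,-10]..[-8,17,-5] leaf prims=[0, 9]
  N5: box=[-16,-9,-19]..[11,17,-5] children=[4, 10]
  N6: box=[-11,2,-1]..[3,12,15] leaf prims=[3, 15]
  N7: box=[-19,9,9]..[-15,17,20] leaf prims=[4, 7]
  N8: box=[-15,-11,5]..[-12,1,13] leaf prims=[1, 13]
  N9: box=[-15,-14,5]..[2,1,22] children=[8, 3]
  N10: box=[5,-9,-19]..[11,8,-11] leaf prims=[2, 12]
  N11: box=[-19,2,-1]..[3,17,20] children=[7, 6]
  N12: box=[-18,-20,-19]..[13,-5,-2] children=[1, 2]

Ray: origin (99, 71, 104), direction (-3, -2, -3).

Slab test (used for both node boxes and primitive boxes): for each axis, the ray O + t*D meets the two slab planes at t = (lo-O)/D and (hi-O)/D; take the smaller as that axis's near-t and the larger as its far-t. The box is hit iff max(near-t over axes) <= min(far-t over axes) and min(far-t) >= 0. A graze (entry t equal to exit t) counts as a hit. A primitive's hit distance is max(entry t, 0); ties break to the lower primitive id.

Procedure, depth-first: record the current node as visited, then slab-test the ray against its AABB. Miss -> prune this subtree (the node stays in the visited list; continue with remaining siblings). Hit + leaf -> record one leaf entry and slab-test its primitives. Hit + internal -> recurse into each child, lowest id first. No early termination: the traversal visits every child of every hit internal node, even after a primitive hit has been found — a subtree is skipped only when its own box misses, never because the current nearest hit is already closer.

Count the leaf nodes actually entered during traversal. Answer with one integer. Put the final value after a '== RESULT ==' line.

Trace the traversal:
N0 x:[86/3,118/3] y:[27,91/2] z:[82/3,41] -> hit [86/3,118/3], descend [5, 9, 11, 12]
  N5 x:[88/3,115/3] y:[27,40] z:[109/3,41] -> hit [109/3,115/3], descend [4, 10]
    N4 x:[107/3,115/3] y:[27,35] z:[109/3,38] -> miss, prune
    N10 x:[88/3,94/3] y:[63/2,40] z:[115/3,41] -> miss, prune
  N9 x:[97/3,38] y:[35,85/2] z:[82/3,33] -> miss, prune
  N11 x:[32,118/3] y:[27,69/2] z:[28,35] -> hit [32,69/2], descend [6, 7]
    N6 x:[32,110/3] y:[59/2,69/2] z:[89/3,35] -> hit [32,69/2] leaf, test {P3(miss), P15@t=100/3}
    N7 x:[38,118/3] y:[27,31] z:[28,95/3] -> miss, prune
  N12 x:[86/3,39] y:[38,91/2] z:[106/3,41] -> hit [38,39], descend [1, 2]
    N1 x:[98/3,39] y:[38,83/2] z:[106/3,39] -> hit [38,39] leaf, test {P5(miss), P6@t=39}
    N2 x:[86/3,92/3] y:[77/2,91/2] z:[118/3,41] -> miss, prune

order=[0, 5, 4, 10, 9, 11, 6, 7, 12, 1, 2]  |boxes|=11  |leaves|=2  hit=P15

== RESULT ==
2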